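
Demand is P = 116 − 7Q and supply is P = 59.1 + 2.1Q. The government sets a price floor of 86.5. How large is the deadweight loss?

Competitive equilibrium: 116 − 7Q = 59.1 + 2.1Q → Q* = 6.2527, P* = 72.2308.
At the floor P = 86.5, quantity demanded = (116 − 86.5)/7 = 4.2143.
Sellers' marginal cost at Q' = 4.2143: 59.1 + 2.1·4.2143 = 67.95.
ΔQ = 6.2527 − 4.2143 = 2.0384; wedge = 86.5 − 67.95 = 18.55.
DWL = ½ × 2.0384 × 18.55 = 18.91.

18.91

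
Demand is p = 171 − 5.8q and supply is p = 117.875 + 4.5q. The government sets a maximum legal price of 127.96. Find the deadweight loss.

Competitive equilibrium: 171 − 5.8q = 117.875 + 4.5q → q* = 5.1578, p* = 141.085.
At the ceiling p = 127.96, quantity supplied = (127.96 − 117.875)/4.5 = 2.2411.
Willingness to pay at q' = 2.2411: 171 − 5.8·2.2411 = 158.0016.
Δq = 5.1578 − 2.2411 = 2.9167; wedge = 158.0016 − 127.96 = 30.0416.
Welfare loss = ½ × 2.9167 × 30.0416 = 43.81.

43.81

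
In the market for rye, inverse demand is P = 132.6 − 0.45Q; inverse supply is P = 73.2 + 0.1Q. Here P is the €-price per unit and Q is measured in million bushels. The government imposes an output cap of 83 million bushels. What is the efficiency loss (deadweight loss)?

Competitive equilibrium: 132.6 − 0.45Q = 73.2 + 0.1Q → Q* = 108, P* = 84.
At Q = 83: demand price = 132.6 − 0.45·83 = 95.25; supply price = 73.2 + 0.1·83 = 81.5.
ΔQ = 108 − 83 = 25; wedge = 95.25 − 81.5 = 13.75.
Welfare loss = ½ × 25 × 13.75 = €171.875 million.

€171.875 million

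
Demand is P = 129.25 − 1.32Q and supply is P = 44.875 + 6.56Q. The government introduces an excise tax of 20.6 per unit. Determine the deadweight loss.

26.93

Competitive equilibrium: 129.25 − 1.32Q = 44.875 + 6.56Q → Q* = 10.7075, P* = 115.1161.
With the tax, the buyer price exceeds the seller price by 20.6: (129.25 − 1.32Q) − (44.875 + 6.56Q) = 20.6 → Q' = 8.0933.
ΔQ = 10.7075 − 8.0933 = 2.6142; the wedge equals the tax, 20.6.
Deadweight loss = ½ × 2.6142 × 20.6 = 26.93.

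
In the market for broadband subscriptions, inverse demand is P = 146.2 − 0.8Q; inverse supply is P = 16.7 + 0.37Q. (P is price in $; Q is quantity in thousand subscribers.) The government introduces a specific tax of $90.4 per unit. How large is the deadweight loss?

Competitive equilibrium: 146.2 − 0.8Q = 16.7 + 0.37Q → Q* = 110.6838, P* = 57.653.
With the tax, the buyer price exceeds the seller price by 90.4: (146.2 − 0.8Q) − (16.7 + 0.37Q) = 90.4 → Q' = 33.4188.
ΔQ = 110.6838 − 33.4188 = 77.265; the wedge equals the tax, 90.4.
Deadweight loss = ½ × 77.265 × 90.4 = $3492.38 thousand.

$3492.38 thousand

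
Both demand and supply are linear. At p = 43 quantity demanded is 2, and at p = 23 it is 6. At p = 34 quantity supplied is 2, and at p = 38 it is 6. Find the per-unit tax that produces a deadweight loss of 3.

Demand slope = (23 − 43)/(6 − 2) = −5, so p = 53 − 5q.
Supply slope = (38 − 34)/(6 − 2) = 1, so p = 32 + q.
Competitive equilibrium: 53 − 5q = 32 + q → q* = 3.5, p* = 35.5.
A tax t gives Δq = t/6 and wedge t, so DWL = t²/12.
t²/12 = 3 → t² = 36 → t = 6.

6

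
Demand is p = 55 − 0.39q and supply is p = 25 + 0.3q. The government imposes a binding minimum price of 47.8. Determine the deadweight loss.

Competitive equilibrium: 55 − 0.39q = 25 + 0.3q → q* = 43.4783, p* = 38.0435.
At the floor p = 47.8, quantity demanded = (55 − 47.8)/0.39 = 18.4615.
Sellers' marginal cost at q' = 18.4615: 25 + 0.3·18.4615 = 30.5385.
Δq = 43.4783 − 18.4615 = 25.0168; wedge = 47.8 − 30.5385 = 17.2615.
DWL = ½ × 25.0168 × 17.2615 = 215.91.

215.91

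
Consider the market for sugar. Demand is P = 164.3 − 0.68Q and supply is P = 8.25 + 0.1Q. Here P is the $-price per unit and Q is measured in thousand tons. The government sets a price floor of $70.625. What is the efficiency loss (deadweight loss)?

Competitive equilibrium: 164.3 − 0.68Q = 8.25 + 0.1Q → Q* = 200.0641, P* = 28.2564.
At the floor P = 70.625, quantity demanded = (164.3 − 70.625)/0.68 = 137.7574.
Sellers' marginal cost at Q' = 137.7574: 8.25 + 0.1·137.7574 = 22.0257.
ΔQ = 200.0641 − 137.7574 = 62.3067; wedge = 70.625 − 22.0257 = 48.5993.
DWL = ½ × 62.3067 × 48.5993 = $1514.03 thousand.

$1514.03 thousand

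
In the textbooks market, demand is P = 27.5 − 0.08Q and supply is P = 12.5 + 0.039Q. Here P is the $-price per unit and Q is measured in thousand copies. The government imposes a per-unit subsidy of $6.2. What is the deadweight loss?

$161.51 thousand

Competitive equilibrium: 27.5 − 0.08Q = 12.5 + 0.039Q → Q* = 126.0504, P* = 17.416.
The subsidy lowers effective supply by 6.2: P = 6.3 + 0.039Q.
New quantity: 27.5 − 0.08Q = 6.3 + 0.039Q → Q' = 178.1513.
Overproduction ΔQ = 178.1513 − 126.0504 = 52.1009; wedge = subsidy = 6.2.
DWL = ½ × 52.1009 × 6.2 = $161.51 thousand.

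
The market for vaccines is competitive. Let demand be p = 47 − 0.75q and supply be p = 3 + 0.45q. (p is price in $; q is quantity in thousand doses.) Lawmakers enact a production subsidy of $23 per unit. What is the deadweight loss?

Competitive equilibrium: 47 − 0.75q = 3 + 0.45q → q* = 36.6667, p* = 19.5.
The subsidy lowers effective supply by 23: p = 0.45q − 20.
New quantity: 47 − 0.75q = 0.45q − 20 → q' = 55.8333.
Overproduction Δq = 55.8333 − 36.6667 = 19.1666; wedge = subsidy = 23.
DWL = ½ × 19.1666 × 23 = $220.42 thousand.

$220.42 thousand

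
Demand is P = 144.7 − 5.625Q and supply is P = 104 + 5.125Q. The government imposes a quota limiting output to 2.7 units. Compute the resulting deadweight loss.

6.34

Competitive equilibrium: 144.7 − 5.625Q = 104 + 5.125Q → Q* = 3.786, P* = 123.4035.
At Q = 2.7: demand price = 144.7 − 5.625·2.7 = 129.5125; supply price = 104 + 5.125·2.7 = 117.8375.
ΔQ = 3.786 − 2.7 = 1.086; wedge = 129.5125 − 117.8375 = 11.675.
The triangle = ½ × 1.086 × 11.675 = 6.34.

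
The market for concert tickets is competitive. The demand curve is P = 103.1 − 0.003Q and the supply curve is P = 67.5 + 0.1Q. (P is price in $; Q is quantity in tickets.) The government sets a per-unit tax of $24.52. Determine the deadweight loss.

$2918.59

Competitive equilibrium: 103.1 − 0.003Q = 67.5 + 0.1Q → Q* = 345.6311, P* = 102.0631.
With the tax, the buyer price exceeds the seller price by 24.52: (103.1 − 0.003Q) − (67.5 + 0.1Q) = 24.52 → Q' = 107.5728.
ΔQ = 345.6311 − 107.5728 = 238.0583; the wedge equals the tax, 24.52.
Deadweight loss = ½ × 238.0583 × 24.52 = $2918.59.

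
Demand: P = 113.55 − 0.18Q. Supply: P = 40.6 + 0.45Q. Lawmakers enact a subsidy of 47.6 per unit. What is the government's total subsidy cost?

9108.22

Competitive equilibrium: 113.55 − 0.18Q = 40.6 + 0.45Q → Q* = 115.7937, P* = 92.7071.
The subsidy lowers effective supply by 47.6: P = 0.45Q − 7.
New quantity: 113.55 − 0.18Q = 0.45Q − 7 → Q' = 191.3492.
Total subsidy cost = 47.6 × 191.3492 = 9108.22.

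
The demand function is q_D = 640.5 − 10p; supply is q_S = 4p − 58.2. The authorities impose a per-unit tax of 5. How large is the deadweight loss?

35.71

In inverse form: demand p = 64.05 − 0.1q, supply p = 14.55 + 0.25q.
Competitive equilibrium: 64.05 − 0.1q = 14.55 + 0.25q → q* = 141.4286, p* = 49.9071.
With the tax, the buyer price exceeds the seller price by 5: (64.05 − 0.1q) − (14.55 + 0.25q) = 5 → q' = 127.1429.
Δq = 141.4286 − 127.1429 = 14.2857; the wedge equals the tax, 5.
Welfare loss = ½ × 14.2857 × 5 = 35.71.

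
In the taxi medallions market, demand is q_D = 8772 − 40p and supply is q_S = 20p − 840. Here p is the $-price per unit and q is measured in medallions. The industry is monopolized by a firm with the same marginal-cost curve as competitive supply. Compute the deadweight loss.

In inverse form: demand p = 219.3 − 0.025q, supply p = 42 + 0.05q.
Competitive equilibrium: 219.3 − 0.025q = 42 + 0.05q → q* = 2364, p* = 160.2.
Marginal revenue: MR = 219.3 − 0.05q. Set MR = MC: 219.3 − 0.05q = 42 + 0.05q → q_m = 1773.
Price p_m = 219.3 − 0.025·1773 = 174.975; MC(q_m) = 42 + 0.05·1773 = 130.65.
Competitive q* = 2364, so Δq = 591; wedge = 174.975 − 130.65 = 44.325.
Welfare loss = ½ × 591 × 44.325 = $13098.04.

$13098.04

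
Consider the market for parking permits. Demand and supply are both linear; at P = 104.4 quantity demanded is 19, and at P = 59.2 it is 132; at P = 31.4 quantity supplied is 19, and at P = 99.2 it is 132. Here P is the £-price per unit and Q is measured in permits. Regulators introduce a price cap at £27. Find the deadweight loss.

Demand slope = (59.2 − 104.4)/(132 − 19) = −0.4, so P = 112 − 0.4Q.
Supply slope = (99.2 − 31.4)/(132 − 19) = 0.6, so P = 20 + 0.6Q.
Competitive equilibrium: 112 − 0.4Q = 20 + 0.6Q → Q* = 92, P* = 75.2.
At the ceiling P = 27, quantity supplied = (27 − 20)/0.6 = 11.6667.
Willingness to pay at Q' = 11.6667: 112 − 0.4·11.6667 = 107.3333.
ΔQ = 92 − 11.6667 = 80.3333; wedge = 107.3333 − 27 = 80.3333.
Deadweight loss = ½ × 80.3333 × 80.3333 = £3226.72.

£3226.72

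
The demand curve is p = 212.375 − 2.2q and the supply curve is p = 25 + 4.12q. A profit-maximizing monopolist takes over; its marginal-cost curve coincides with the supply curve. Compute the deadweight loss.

185.20

Competitive equilibrium: 212.375 − 2.2q = 25 + 4.12q → q* = 29.6479, p* = 147.1495.
Marginal revenue: MR = 212.375 − 4.4q. Set MR = MC: 212.375 − 4.4q = 25 + 4.12q → q_m = 21.9924.
Price p_m = 212.375 − 2.2·21.9924 = 163.9917; MC(q_m) = 25 + 4.12·21.9924 = 115.6087.
Competitive q* = 29.6479, so Δq = 7.6555; wedge = 163.9917 − 115.6087 = 48.383.
The triangle = ½ × 7.6555 × 48.383 = 185.20.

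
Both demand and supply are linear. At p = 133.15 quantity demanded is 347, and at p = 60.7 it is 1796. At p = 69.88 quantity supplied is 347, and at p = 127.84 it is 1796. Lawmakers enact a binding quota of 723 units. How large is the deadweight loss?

4811.805

Demand slope = (60.7 − 133.15)/(1796 − 347) = −0.05, so p = 150.5 − 0.05q.
Supply slope = (127.84 − 69.88)/(1796 − 347) = 0.04, so p = 56 + 0.04q.
Competitive equilibrium: 150.5 − 0.05q = 56 + 0.04q → q* = 1050, p* = 98.
At q = 723: demand price = 150.5 − 0.05·723 = 114.35; supply price = 56 + 0.04·723 = 84.92.
Δq = 1050 − 723 = 327; wedge = 114.35 − 84.92 = 29.43.
Deadweight loss = ½ × 327 × 29.43 = 4811.805.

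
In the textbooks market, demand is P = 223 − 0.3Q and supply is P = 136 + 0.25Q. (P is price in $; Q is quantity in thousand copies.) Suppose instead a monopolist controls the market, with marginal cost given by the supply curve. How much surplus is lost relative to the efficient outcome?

Competitive equilibrium: 223 − 0.3Q = 136 + 0.25Q → Q* = 158.1818, P* = 175.5455.
Marginal revenue: MR = 223 − 0.6Q. Set MR = MC: 223 − 0.6Q = 136 + 0.25Q → Q_m = 102.3529.
Price P_m = 223 − 0.3·102.3529 = 192.2941; MC(Q_m) = 136 + 0.25·102.3529 = 161.5882.
Competitive Q* = 158.1818, so ΔQ = 55.8289; wedge = 192.2941 − 161.5882 = 30.7059.
Welfare loss = ½ × 55.8289 × 30.7059 = $857.14 thousand.

$857.14 thousand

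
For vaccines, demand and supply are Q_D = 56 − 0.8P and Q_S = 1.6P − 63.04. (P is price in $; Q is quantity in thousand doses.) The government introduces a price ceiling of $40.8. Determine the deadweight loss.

$185.856 thousand

In inverse form: demand P = 70 − 1.25Q, supply P = 39.4 + 0.625Q.
Competitive equilibrium: 70 − 1.25Q = 39.4 + 0.625Q → Q* = 16.32, P* = 49.6.
At the ceiling P = 40.8, quantity supplied = (40.8 − 39.4)/0.625 = 2.24.
Willingness to pay at Q' = 2.24: 70 − 1.25·2.24 = 67.2.
ΔQ = 16.32 − 2.24 = 14.08; wedge = 67.2 − 40.8 = 26.4.
DWL = ½ × 14.08 × 26.4 = $185.856 thousand.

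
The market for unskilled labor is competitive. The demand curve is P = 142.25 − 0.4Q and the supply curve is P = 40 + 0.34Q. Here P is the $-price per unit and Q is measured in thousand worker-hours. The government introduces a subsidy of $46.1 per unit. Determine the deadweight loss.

$1435.95 thousand

Competitive equilibrium: 142.25 − 0.4Q = 40 + 0.34Q → Q* = 138.1757, P* = 86.9797.
The subsidy lowers effective supply by 46.1: P = 0.34Q − 6.1.
New quantity: 142.25 − 0.4Q = 0.34Q − 6.1 → Q' = 200.473.
Overproduction ΔQ = 200.473 − 138.1757 = 62.2973; wedge = subsidy = 46.1.
DWL = ½ × 62.2973 × 46.1 = $1435.95 thousand.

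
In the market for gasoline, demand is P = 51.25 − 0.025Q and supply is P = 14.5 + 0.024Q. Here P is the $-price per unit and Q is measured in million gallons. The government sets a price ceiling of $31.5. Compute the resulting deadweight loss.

$42.53 million

Competitive equilibrium: 51.25 − 0.025Q = 14.5 + 0.024Q → Q* = 750, P* = 32.5.
At the ceiling P = 31.5, quantity supplied = (31.5 − 14.5)/0.024 = 708.33333.
Willingness to pay at Q' = 708.33333: 51.25 − 0.025·708.33333 = 33.54167.
ΔQ = 750 − 708.33333 = 41.66667; wedge = 33.54167 − 31.5 = 2.04167.
Deadweight loss = ½ × 41.66667 × 2.04167 = $42.53 million.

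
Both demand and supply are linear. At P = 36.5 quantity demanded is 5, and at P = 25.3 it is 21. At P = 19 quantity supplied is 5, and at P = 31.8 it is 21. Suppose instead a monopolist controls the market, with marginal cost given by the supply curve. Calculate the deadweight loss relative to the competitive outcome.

Demand slope = (25.3 − 36.5)/(21 − 5) = −0.7, so P = 40 − 0.7Q.
Supply slope = (31.8 − 19)/(21 − 5) = 0.8, so P = 15 + 0.8Q.
Competitive equilibrium: 40 − 0.7Q = 15 + 0.8Q → Q* = 16.6667, P* = 28.3333.
Marginal revenue: MR = 40 − 1.4Q. Set MR = MC: 40 − 1.4Q = 15 + 0.8Q → Q_m = 11.3636.
Price P_m = 40 − 0.7·11.3636 = 32.0455; MC(Q_m) = 15 + 0.8·11.3636 = 24.0909.
Competitive Q* = 16.6667, so ΔQ = 5.3031; wedge = 32.0455 − 24.0909 = 7.9546.
Welfare loss = ½ × 5.3031 × 7.9546 = 21.09.

21.09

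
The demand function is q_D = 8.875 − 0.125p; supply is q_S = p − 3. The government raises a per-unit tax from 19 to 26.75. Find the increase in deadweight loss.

19.70

In inverse form: demand p = 71 − 8q, supply p = 3 + q.
Competitive equilibrium: 71 − 8q = 3 + q → q* = 7.5556, p* = 10.5556.
For a per-unit tax t: Δq = t/9, so DWL = ½·t·(t/9) = t²/18.
At t = 19: DWL = 20.056. At t = 26.75: DWL = 39.753.
Increase = 39.753 − 20.056 = 19.70.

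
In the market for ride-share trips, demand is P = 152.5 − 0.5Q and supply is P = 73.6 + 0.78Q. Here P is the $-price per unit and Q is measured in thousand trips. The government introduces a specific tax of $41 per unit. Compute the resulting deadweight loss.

$656.64 thousand

Competitive equilibrium: 152.5 − 0.5Q = 73.6 + 0.78Q → Q* = 61.6406, P* = 121.6797.
With the tax, the buyer price exceeds the seller price by 41: (152.5 − 0.5Q) − (73.6 + 0.78Q) = 41 → Q' = 29.6094.
ΔQ = 61.6406 − 29.6094 = 32.0312; the wedge equals the tax, 41.
Deadweight loss = ½ × 32.0312 × 41 = $656.64 thousand.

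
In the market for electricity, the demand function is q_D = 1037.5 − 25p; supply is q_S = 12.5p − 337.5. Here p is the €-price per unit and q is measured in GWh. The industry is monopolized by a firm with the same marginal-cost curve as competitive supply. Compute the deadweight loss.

In inverse form: demand p = 41.5 − 0.04q, supply p = 27 + 0.08q.
Competitive equilibrium: 41.5 − 0.04q = 27 + 0.08q → q* = 120.8333, p* = 36.6667.
Marginal revenue: MR = 41.5 − 0.08q. Set MR = MC: 41.5 − 0.08q = 27 + 0.08q → q_m = 90.625.
Price p_m = 41.5 − 0.04·90.625 = 37.875; MC(q_m) = 27 + 0.08·90.625 = 34.25.
Competitive q* = 120.8333, so Δq = 30.2083; wedge = 37.875 − 34.25 = 3.625.
Deadweight loss = ½ × 30.2083 × 3.625 = €54.75.

€54.75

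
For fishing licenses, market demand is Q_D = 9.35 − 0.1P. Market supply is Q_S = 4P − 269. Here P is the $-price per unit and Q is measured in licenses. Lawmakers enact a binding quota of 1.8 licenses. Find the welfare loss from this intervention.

In inverse form: demand P = 93.5 − 10Q, supply P = 67.25 + 0.25Q.
Competitive equilibrium: 93.5 − 10Q = 67.25 + 0.25Q → Q* = 2.561, P* = 67.8902.
At Q = 1.8: demand price = 93.5 − 10·1.8 = 75.5; supply price = 67.25 + 0.25·1.8 = 67.7.
ΔQ = 2.561 − 1.8 = 0.761; wedge = 75.5 − 67.7 = 7.8.
Deadweight loss = ½ × 0.761 × 7.8 = $2.97.

$2.97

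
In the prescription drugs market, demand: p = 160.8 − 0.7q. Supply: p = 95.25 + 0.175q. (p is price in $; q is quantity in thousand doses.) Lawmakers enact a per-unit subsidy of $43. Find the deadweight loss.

Competitive equilibrium: 160.8 − 0.7q = 95.25 + 0.175q → q* = 74.9143, p* = 108.36.
The subsidy lowers effective supply by 43: p = 52.25 + 0.175q.
New quantity: 160.8 − 0.7q = 52.25 + 0.175q → q' = 124.0571.
Overproduction Δq = 124.0571 − 74.9143 = 49.1428; wedge = subsidy = 43.
The triangle = ½ × 49.1428 × 43 = $1056.57 thousand.

$1056.57 thousand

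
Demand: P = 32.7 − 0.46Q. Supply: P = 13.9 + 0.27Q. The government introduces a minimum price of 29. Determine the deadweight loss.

Competitive equilibrium: 32.7 − 0.46Q = 13.9 + 0.27Q → Q* = 25.7534, P* = 20.8534.
At the floor P = 29, quantity demanded = (32.7 − 29)/0.46 = 8.0435.
Sellers' marginal cost at Q' = 8.0435: 13.9 + 0.27·8.0435 = 16.0717.
ΔQ = 25.7534 − 8.0435 = 17.7099; wedge = 29 − 16.0717 = 12.9283.
DWL = ½ × 17.7099 × 12.9283 = 114.48.

114.48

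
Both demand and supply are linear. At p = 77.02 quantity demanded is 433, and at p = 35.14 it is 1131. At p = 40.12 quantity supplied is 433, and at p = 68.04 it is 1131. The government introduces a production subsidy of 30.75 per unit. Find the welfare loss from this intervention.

4727.81

Demand slope = (35.14 − 77.02)/(1131 − 433) = −0.06, so p = 103 − 0.06q.
Supply slope = (68.04 − 40.12)/(1131 − 433) = 0.04, so p = 22.8 + 0.04q.
Competitive equilibrium: 103 − 0.06q = 22.8 + 0.04q → q* = 802, p* = 54.88.
The subsidy lowers effective supply by 30.75: p = 0.04q − 7.95.
New quantity: 103 − 0.06q = 0.04q − 7.95 → q' = 1109.5.
Overproduction Δq = 1109.5 − 802 = 307.5; wedge = subsidy = 30.75.
Welfare loss = ½ × 307.5 × 30.75 = 4727.81.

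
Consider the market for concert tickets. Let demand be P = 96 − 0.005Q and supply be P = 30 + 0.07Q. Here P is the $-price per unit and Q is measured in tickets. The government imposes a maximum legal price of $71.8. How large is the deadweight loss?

Competitive equilibrium: 96 − 0.005Q = 30 + 0.07Q → Q* = 880, P* = 91.6.
At the ceiling P = 71.8, quantity supplied = (71.8 − 30)/0.07 = 597.1429.
Willingness to pay at Q' = 597.1429: 96 − 0.005·597.1429 = 93.0143.
ΔQ = 880 − 597.1429 = 282.8571; wedge = 93.0143 − 71.8 = 21.2143.
DWL = ½ × 282.8571 × 21.2143 = $3000.31.

$3000.31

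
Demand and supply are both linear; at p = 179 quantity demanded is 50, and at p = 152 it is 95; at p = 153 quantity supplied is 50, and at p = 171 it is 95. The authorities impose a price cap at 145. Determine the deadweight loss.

Demand slope = (152 − 179)/(95 − 50) = −0.6, so p = 209 − 0.6q.
Supply slope = (171 − 153)/(95 − 50) = 0.4, so p = 133 + 0.4q.
Competitive equilibrium: 209 − 0.6q = 133 + 0.4q → q* = 76, p* = 163.4.
At the ceiling p = 145, quantity supplied = (145 − 133)/0.4 = 30.
Willingness to pay at q' = 30: 209 − 0.6·30 = 191.
Δq = 76 − 30 = 46; wedge = 191 − 145 = 46.
DWL = ½ × 46 × 46 = 1058.

1058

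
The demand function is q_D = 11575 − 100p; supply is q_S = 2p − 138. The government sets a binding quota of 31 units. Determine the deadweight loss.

938.51

In inverse form: demand p = 115.75 − 0.01q, supply p = 69 + 0.5q.
Competitive equilibrium: 115.75 − 0.01q = 69 + 0.5q → q* = 91.6667, p* = 114.8333.
At q = 31: demand price = 115.75 − 0.01·31 = 115.44; supply price = 69 + 0.5·31 = 84.5.
Δq = 91.6667 − 31 = 60.6667; wedge = 115.44 − 84.5 = 30.94.
Deadweight loss = ½ × 60.6667 × 30.94 = 938.51.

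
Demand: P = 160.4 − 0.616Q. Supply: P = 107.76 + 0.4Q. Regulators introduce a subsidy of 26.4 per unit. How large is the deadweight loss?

Competitive equilibrium: 160.4 − 0.616Q = 107.76 + 0.4Q → Q* = 51.811, P* = 128.4844.
The subsidy lowers effective supply by 26.4: P = 81.36 + 0.4Q.
New quantity: 160.4 − 0.616Q = 81.36 + 0.4Q → Q' = 77.7953.
Overproduction ΔQ = 77.7953 − 51.811 = 25.9843; wedge = subsidy = 26.4.
Deadweight loss = ½ × 25.9843 × 26.4 = 342.99.

342.99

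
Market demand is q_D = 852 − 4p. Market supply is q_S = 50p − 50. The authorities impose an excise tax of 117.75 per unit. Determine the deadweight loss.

25676.04

In inverse form: demand p = 213 − 0.25q, supply p = 1 + 0.02q.
Competitive equilibrium: 213 − 0.25q = 1 + 0.02q → q* = 785.1852, p* = 16.7037.
With the tax, the buyer price exceeds the seller price by 117.75: (213 − 0.25q) − (1 + 0.02q) = 117.75 → q' = 349.0741.
Δq = 785.1852 − 349.0741 = 436.1111; the wedge equals the tax, 117.75.
Welfare loss = ½ × 436.1111 × 117.75 = 25676.04.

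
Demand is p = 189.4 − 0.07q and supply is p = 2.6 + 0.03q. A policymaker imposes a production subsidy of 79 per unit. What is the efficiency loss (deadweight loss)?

31205

Competitive equilibrium: 189.4 − 0.07q = 2.6 + 0.03q → q* = 1868, p* = 58.64.
The subsidy lowers effective supply by 79: p = 0.03q − 76.4.
New quantity: 189.4 − 0.07q = 0.03q − 76.4 → q' = 2658.
Overproduction Δq = 2658 − 1868 = 790; wedge = subsidy = 79.
Welfare loss = ½ × 790 × 79 = 31205.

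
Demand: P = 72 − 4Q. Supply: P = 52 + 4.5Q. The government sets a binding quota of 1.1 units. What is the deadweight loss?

6.67

Competitive equilibrium: 72 − 4Q = 52 + 4.5Q → Q* = 2.3529, P* = 62.5882.
At Q = 1.1: demand price = 72 − 4·1.1 = 67.6; supply price = 52 + 4.5·1.1 = 56.95.
ΔQ = 2.3529 − 1.1 = 1.2529; wedge = 67.6 − 56.95 = 10.65.
DWL = ½ × 1.2529 × 10.65 = 6.67.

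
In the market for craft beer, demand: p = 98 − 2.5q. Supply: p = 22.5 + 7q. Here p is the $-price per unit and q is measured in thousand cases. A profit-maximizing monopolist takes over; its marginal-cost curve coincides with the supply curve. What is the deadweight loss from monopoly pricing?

Competitive equilibrium: 98 − 2.5q = 22.5 + 7q → q* = 7.9474, p* = 78.1316.
Marginal revenue: MR = 98 − 5q. Set MR = MC: 98 − 5q = 22.5 + 7q → q_m = 6.2917.
Price p_m = 98 − 2.5·6.2917 = 82.2708; MC(q_m) = 22.5 + 7·6.2917 = 66.5419.
Competitive q* = 7.9474, so Δq = 1.6557; wedge = 82.2708 − 66.5419 = 15.7289.
The triangle = ½ × 1.6557 × 15.7289 = $13.02 thousand.

$13.02 thousand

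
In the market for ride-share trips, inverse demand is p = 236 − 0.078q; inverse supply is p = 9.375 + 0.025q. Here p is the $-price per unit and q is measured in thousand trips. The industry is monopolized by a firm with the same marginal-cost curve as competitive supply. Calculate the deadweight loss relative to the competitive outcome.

Competitive equilibrium: 236 − 0.078q = 9.375 + 0.025q → q* = 2200.2427, p* = 64.3811.
Marginal revenue: MR = 236 − 0.156q. Set MR = MC: 236 − 0.156q = 9.375 + 0.025q → q_m = 1252.0718.
Price p_m = 236 − 0.078·1252.0718 = 138.3384; MC(q_m) = 9.375 + 0.025·1252.0718 = 40.6768.
Competitive q* = 2200.2427, so Δq = 948.1709; wedge = 138.3384 − 40.6768 = 97.6616.
DWL = ½ × 948.1709 × 97.6616 = $46299.94 thousand.

$46299.94 thousand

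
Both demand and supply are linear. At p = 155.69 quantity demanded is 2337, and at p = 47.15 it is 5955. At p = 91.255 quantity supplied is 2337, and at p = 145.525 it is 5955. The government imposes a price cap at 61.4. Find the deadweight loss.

Demand slope = (47.15 − 155.69)/(5955 − 2337) = −0.03, so p = 225.8 − 0.03q.
Supply slope = (145.525 − 91.255)/(5955 − 2337) = 0.015, so p = 56.2 + 0.015q.
Competitive equilibrium: 225.8 − 0.03q = 56.2 + 0.015q → q* = 3768.8889, p* = 112.7333.
At the ceiling p = 61.4, quantity supplied = (61.4 − 56.2)/0.015 = 346.6667.
Willingness to pay at q' = 346.6667: 225.8 − 0.03·346.6667 = 215.4.
Δq = 3768.8889 − 346.6667 = 3422.2222; wedge = 215.4 − 61.4 = 154.
The triangle = ½ × 3422.2222 × 154 = 263511.11.

263511.11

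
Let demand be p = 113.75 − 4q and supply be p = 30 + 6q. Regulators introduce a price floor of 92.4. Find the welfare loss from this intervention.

46.13

Competitive equilibrium: 113.75 − 4q = 30 + 6q → q* = 8.375, p* = 80.25.
At the floor p = 92.4, quantity demanded = (113.75 − 92.4)/4 = 5.3375.
Sellers' marginal cost at q' = 5.3375: 30 + 6·5.3375 = 62.025.
Δq = 8.375 − 5.3375 = 3.0375; wedge = 92.4 − 62.025 = 30.375.
Deadweight loss = ½ × 3.0375 × 30.375 = 46.13.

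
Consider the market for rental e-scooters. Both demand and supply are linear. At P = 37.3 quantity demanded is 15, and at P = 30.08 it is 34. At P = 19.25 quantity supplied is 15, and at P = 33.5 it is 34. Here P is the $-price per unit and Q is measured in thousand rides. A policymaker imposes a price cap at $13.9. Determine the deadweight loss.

$301.67 thousand

Demand slope = (30.08 − 37.3)/(34 − 15) = −0.38, so P = 43 − 0.38Q.
Supply slope = (33.5 − 19.25)/(34 − 15) = 0.75, so P = 8 + 0.75Q.
Competitive equilibrium: 43 − 0.38Q = 8 + 0.75Q → Q* = 30.9735, P* = 31.2301.
At the ceiling P = 13.9, quantity supplied = (13.9 − 8)/0.75 = 7.8667.
Willingness to pay at Q' = 7.8667: 43 − 0.38·7.8667 = 40.0107.
ΔQ = 30.9735 − 7.8667 = 23.1068; wedge = 40.0107 − 13.9 = 26.1107.
Deadweight loss = ½ × 23.1068 × 26.1107 = $301.67 thousand.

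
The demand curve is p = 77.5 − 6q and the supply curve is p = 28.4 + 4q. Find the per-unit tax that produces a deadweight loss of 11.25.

Competitive equilibrium: 77.5 − 6q = 28.4 + 4q → q* = 4.91, p* = 48.04.
A tax t gives Δq = t/10 and wedge t, so DWL = t²/20.
t²/20 = 11.25 → t² = 225 → t = 15.

15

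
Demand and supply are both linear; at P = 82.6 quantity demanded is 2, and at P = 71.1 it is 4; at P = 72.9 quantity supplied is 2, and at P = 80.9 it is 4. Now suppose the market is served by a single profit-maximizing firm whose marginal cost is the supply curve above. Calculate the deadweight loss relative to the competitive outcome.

Demand slope = (71.1 − 82.6)/(4 − 2) = −5.75, so P = 94.1 − 5.75Q.
Supply slope = (80.9 − 72.9)/(4 − 2) = 4, so P = 64.9 + 4Q.
Competitive equilibrium: 94.1 − 5.75Q = 64.9 + 4Q → Q* = 2.9949, P* = 76.8795.
Marginal revenue: MR = 94.1 − 11.5Q. Set MR = MC: 94.1 − 11.5Q = 64.9 + 4Q → Q_m = 1.8839.
Price P_m = 94.1 − 5.75·1.8839 = 83.2676; MC(Q_m) = 64.9 + 4·1.8839 = 72.4356.
Competitive Q* = 2.9949, so ΔQ = 1.111; wedge = 83.2676 − 72.4356 = 10.832.
DWL = ½ × 1.111 × 10.832 = 6.02.

6.02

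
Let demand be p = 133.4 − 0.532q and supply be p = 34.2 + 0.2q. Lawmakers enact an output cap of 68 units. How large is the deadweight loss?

Competitive equilibrium: 133.4 − 0.532q = 34.2 + 0.2q → q* = 135.5191, p* = 61.3038.
At q = 68: demand price = 133.4 − 0.532·68 = 97.224; supply price = 34.2 + 0.2·68 = 47.8.
Δq = 135.5191 − 68 = 67.5191; wedge = 97.224 − 47.8 = 49.424.
Deadweight loss = ½ × 67.5191 × 49.424 = 1668.53.

1668.53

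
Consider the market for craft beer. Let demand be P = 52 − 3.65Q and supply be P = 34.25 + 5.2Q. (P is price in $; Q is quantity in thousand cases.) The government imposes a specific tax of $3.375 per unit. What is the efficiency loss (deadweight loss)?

$0.64 thousand

Competitive equilibrium: 52 − 3.65Q = 34.25 + 5.2Q → Q* = 2.0056, P* = 44.6794.
With the tax, the buyer price exceeds the seller price by 3.375: (52 − 3.65Q) − (34.25 + 5.2Q) = 3.375 → Q' = 1.6243.
ΔQ = 2.0056 − 1.6243 = 0.3813; the wedge equals the tax, 3.375.
Deadweight loss = ½ × 0.3813 × 3.375 = $0.64 thousand.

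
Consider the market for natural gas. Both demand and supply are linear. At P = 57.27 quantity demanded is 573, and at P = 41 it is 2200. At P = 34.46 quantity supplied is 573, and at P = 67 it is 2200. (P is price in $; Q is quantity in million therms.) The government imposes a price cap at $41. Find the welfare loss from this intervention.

Demand slope = (41 − 57.27)/(2200 − 573) = −0.01, so P = 63 − 0.01Q.
Supply slope = (67 − 34.46)/(2200 − 573) = 0.02, so P = 23 + 0.02Q.
Competitive equilibrium: 63 − 0.01Q = 23 + 0.02Q → Q* = 1333.3333, P* = 49.6667.
At the ceiling P = 41, quantity supplied = (41 − 23)/0.02 = 900.
Willingness to pay at Q' = 900: 63 − 0.01·900 = 54.
ΔQ = 1333.3333 − 900 = 433.3333; wedge = 54 − 41 = 13.
The triangle = ½ × 433.3333 × 13 = $2816.67 million.

$2816.67 million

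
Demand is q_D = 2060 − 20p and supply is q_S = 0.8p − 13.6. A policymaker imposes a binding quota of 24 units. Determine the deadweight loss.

1155.02

In inverse form: demand p = 103 − 0.05q, supply p = 17 + 1.25q.
Competitive equilibrium: 103 − 0.05q = 17 + 1.25q → q* = 66.15385, p* = 99.69231.
At q = 24: demand price = 103 − 0.05·24 = 101.8; supply price = 17 + 1.25·24 = 47.
Δq = 66.15385 − 24 = 42.15385; wedge = 101.8 − 47 = 54.8.
Welfare loss = ½ × 42.15385 × 54.8 = 1155.02.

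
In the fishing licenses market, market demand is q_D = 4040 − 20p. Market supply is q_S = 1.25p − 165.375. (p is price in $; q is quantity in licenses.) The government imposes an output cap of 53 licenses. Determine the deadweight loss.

$357.425

In inverse form: demand p = 202 − 0.05q, supply p = 132.3 + 0.8q.
Competitive equilibrium: 202 − 0.05q = 132.3 + 0.8q → q* = 82, p* = 197.9.
At q = 53: demand price = 202 − 0.05·53 = 199.35; supply price = 132.3 + 0.8·53 = 174.7.
Δq = 82 − 53 = 29; wedge = 199.35 − 174.7 = 24.65.
DWL = ½ × 29 × 24.65 = $357.425.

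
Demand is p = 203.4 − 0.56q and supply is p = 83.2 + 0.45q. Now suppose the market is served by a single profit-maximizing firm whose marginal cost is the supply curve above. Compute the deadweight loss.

909.99

Competitive equilibrium: 203.4 − 0.56q = 83.2 + 0.45q → q* = 119.0099, p* = 136.7545.
Marginal revenue: MR = 203.4 − 1.12q. Set MR = MC: 203.4 − 1.12q = 83.2 + 0.45q → q_m = 76.5605.
Price p_m = 203.4 − 0.56·76.5605 = 160.5261; MC(q_m) = 83.2 + 0.45·76.5605 = 117.6522.
Competitive q* = 119.0099, so Δq = 42.4494; wedge = 160.5261 − 117.6522 = 42.8739.
Welfare loss = ½ × 42.4494 × 42.8739 = 909.99.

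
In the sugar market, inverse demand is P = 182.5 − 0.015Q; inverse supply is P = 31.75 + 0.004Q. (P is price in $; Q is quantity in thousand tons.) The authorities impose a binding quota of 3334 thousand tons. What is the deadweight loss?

Competitive equilibrium: 182.5 − 0.015Q = 31.75 + 0.004Q → Q* = 7934.2105, P* = 63.4868.
At Q = 3334: demand price = 182.5 − 0.015·3334 = 132.49; supply price = 31.75 + 0.004·3334 = 45.086.
ΔQ = 7934.2105 − 3334 = 4600.2105; wedge = 132.49 − 45.086 = 87.404.
Deadweight loss = ½ × 4600.2105 × 87.404 = $201038.40 thousand.

$201038.40 thousand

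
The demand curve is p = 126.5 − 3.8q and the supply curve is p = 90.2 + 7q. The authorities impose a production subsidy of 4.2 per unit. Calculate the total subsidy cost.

Competitive equilibrium: 126.5 − 3.8q = 90.2 + 7q → q* = 3.3611, p* = 113.7278.
The subsidy lowers effective supply by 4.2: p = 86 + 7q.
New quantity: 126.5 − 3.8q = 86 + 7q → q' = 3.75.
Total subsidy cost = 4.2 × 3.75 = 15.75.

15.75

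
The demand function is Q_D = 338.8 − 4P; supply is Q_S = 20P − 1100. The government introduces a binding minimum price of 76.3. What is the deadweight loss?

641.574

In inverse form: demand P = 84.7 − 0.25Q, supply P = 55 + 0.05Q.
Competitive equilibrium: 84.7 − 0.25Q = 55 + 0.05Q → Q* = 99, P* = 59.95.
At the floor P = 76.3, quantity demanded = (84.7 − 76.3)/0.25 = 33.6.
Sellers' marginal cost at Q' = 33.6: 55 + 0.05·33.6 = 56.68.
ΔQ = 99 − 33.6 = 65.4; wedge = 76.3 − 56.68 = 19.62.
DWL = ½ × 65.4 × 19.62 = 641.574.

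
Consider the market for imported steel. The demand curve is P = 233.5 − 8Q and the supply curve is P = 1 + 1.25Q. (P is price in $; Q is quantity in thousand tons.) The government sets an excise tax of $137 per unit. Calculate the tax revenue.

Competitive equilibrium: 233.5 − 8Q = 1 + 1.25Q → Q* = 25.1351, P* = 32.4189.
With the tax, the buyer price exceeds the seller price by 137: (233.5 − 8Q) − (1 + 1.25Q) = 137 → Q' = 10.3243.
Tax revenue = 137 × 10.3243 = $1414.43 thousand.

$1414.43 thousand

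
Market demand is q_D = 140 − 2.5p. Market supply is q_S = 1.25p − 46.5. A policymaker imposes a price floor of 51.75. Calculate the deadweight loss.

In inverse form: demand p = 56 − 0.4q, supply p = 37.2 + 0.8q.
Competitive equilibrium: 56 − 0.4q = 37.2 + 0.8q → q* = 15.6667, p* = 49.7333.
At the floor p = 51.75, quantity demanded = (56 − 51.75)/0.4 = 10.625.
Sellers' marginal cost at q' = 10.625: 37.2 + 0.8·10.625 = 45.7.
Δq = 15.6667 − 10.625 = 5.0417; wedge = 51.75 − 45.7 = 6.05.
DWL = ½ × 5.0417 × 6.05 = 15.25.

15.25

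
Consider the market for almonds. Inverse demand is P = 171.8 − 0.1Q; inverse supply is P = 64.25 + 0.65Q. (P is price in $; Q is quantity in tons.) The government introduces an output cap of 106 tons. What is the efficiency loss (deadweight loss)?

Competitive equilibrium: 171.8 − 0.1Q = 64.25 + 0.65Q → Q* = 143.4, P* = 157.46.
At Q = 106: demand price = 171.8 − 0.1·106 = 161.2; supply price = 64.25 + 0.65·106 = 133.15.
ΔQ = 143.4 − 106 = 37.4; wedge = 161.2 − 133.15 = 28.05.
The triangle = ½ × 37.4 × 28.05 = $524.535.

$524.535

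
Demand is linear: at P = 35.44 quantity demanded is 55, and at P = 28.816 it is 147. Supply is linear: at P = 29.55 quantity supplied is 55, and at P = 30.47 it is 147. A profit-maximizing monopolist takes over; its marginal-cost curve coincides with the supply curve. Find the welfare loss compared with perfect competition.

Demand slope = (28.816 − 35.44)/(147 − 55) = −0.072, so P = 39.4 − 0.072Q.
Supply slope = (30.47 − 29.55)/(147 − 55) = 0.01, so P = 29 + 0.01Q.
Competitive equilibrium: 39.4 − 0.072Q = 29 + 0.01Q → Q* = 126.8293, P* = 30.2683.
Marginal revenue: MR = 39.4 − 0.144Q. Set MR = MC: 39.4 − 0.144Q = 29 + 0.01Q → Q_m = 67.5325.
Price P_m = 39.4 − 0.072·67.5325 = 34.5377; MC(Q_m) = 29 + 0.01·67.5325 = 29.6753.
Competitive Q* = 126.8293, so ΔQ = 59.2968; wedge = 34.5377 − 29.6753 = 4.8624.
The triangle = ½ × 59.2968 × 4.8624 = 144.16.

144.16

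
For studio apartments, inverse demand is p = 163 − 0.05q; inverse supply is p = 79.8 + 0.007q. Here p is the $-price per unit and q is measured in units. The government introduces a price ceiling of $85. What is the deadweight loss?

Competitive equilibrium: 163 − 0.05q = 79.8 + 0.007q → q* = 1459.64912, p* = 90.01754.
At the ceiling p = 85, quantity supplied = (85 − 79.8)/0.007 = 742.85714.
Willingness to pay at q' = 742.85714: 163 − 0.05·742.85714 = 125.85714.
Δq = 1459.64912 − 742.85714 = 716.79198; wedge = 125.85714 − 85 = 40.85714.
DWL = ½ × 716.79198 × 40.85714 = $14643.04.

$14643.04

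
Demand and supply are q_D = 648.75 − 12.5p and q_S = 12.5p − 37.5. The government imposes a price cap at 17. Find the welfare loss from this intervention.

In inverse form: demand p = 51.9 − 0.08q, supply p = 3 + 0.08q.
Competitive equilibrium: 51.9 − 0.08q = 3 + 0.08q → q* = 305.625, p* = 27.45.
At the ceiling p = 17, quantity supplied = (17 − 3)/0.08 = 175.
Willingness to pay at q' = 175: 51.9 − 0.08·175 = 37.9.
Δq = 305.625 − 175 = 130.625; wedge = 37.9 − 17 = 20.9.
Deadweight loss = ½ × 130.625 × 20.9 = 1365.03.

1365.03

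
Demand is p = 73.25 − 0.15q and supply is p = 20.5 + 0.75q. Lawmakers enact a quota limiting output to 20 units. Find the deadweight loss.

670.87

Competitive equilibrium: 73.25 − 0.15q = 20.5 + 0.75q → q* = 58.6111, p* = 64.4583.
At q = 20: demand price = 73.25 − 0.15·20 = 70.25; supply price = 20.5 + 0.75·20 = 35.5.
Δq = 58.6111 − 20 = 38.6111; wedge = 70.25 − 35.5 = 34.75.
Deadweight loss = ½ × 38.6111 × 34.75 = 670.87.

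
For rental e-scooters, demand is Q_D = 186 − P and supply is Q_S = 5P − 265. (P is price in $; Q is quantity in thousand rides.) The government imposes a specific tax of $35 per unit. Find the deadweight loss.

$510.42 thousand

In inverse form: demand P = 186 − Q, supply P = 53 + 0.2Q.
Competitive equilibrium: 186 − Q = 53 + 0.2Q → Q* = 110.8333, P* = 75.1667.
With the tax, the buyer price exceeds the seller price by 35: (186 − Q) − (53 + 0.2Q) = 35 → Q' = 81.6667.
ΔQ = 110.8333 − 81.6667 = 29.1666; the wedge equals the tax, 35.
The triangle = ½ × 29.1666 × 35 = $510.42 thousand.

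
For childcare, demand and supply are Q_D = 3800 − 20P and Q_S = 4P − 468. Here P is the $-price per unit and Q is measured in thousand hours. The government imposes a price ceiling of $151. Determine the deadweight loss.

In inverse form: demand P = 190 − 0.05Q, supply P = 117 + 0.25Q.
Competitive equilibrium: 190 − 0.05Q = 117 + 0.25Q → Q* = 243.3333, P* = 177.8333.
At the ceiling P = 151, quantity supplied = (151 − 117)/0.25 = 136.
Willingness to pay at Q' = 136: 190 − 0.05·136 = 183.2.
ΔQ = 243.3333 − 136 = 107.3333; wedge = 183.2 − 151 = 32.2.
The triangle = ½ × 107.3333 × 32.2 = $1728.07 thousand.

$1728.07 thousand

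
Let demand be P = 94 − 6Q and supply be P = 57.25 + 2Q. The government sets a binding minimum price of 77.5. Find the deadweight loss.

Competitive equilibrium: 94 − 6Q = 57.25 + 2Q → Q* = 4.5938, P* = 66.4375.
At the floor P = 77.5, quantity demanded = (94 − 77.5)/6 = 2.75.
Sellers' marginal cost at Q' = 2.75: 57.25 + 2·2.75 = 62.75.
ΔQ = 4.5938 − 2.75 = 1.8438; wedge = 77.5 − 62.75 = 14.75.
Welfare loss = ½ × 1.8438 × 14.75 = 13.60.

13.60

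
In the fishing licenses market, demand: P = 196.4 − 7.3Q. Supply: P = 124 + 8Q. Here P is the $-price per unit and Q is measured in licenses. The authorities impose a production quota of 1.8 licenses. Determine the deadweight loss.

$65.77

Competitive equilibrium: 196.4 − 7.3Q = 124 + 8Q → Q* = 4.73203, P* = 161.85621.
At Q = 1.8: demand price = 196.4 − 7.3·1.8 = 183.26; supply price = 124 + 8·1.8 = 138.4.
ΔQ = 4.73203 − 1.8 = 2.93203; wedge = 183.26 − 138.4 = 44.86.
Deadweight loss = ½ × 2.93203 × 44.86 = $65.77.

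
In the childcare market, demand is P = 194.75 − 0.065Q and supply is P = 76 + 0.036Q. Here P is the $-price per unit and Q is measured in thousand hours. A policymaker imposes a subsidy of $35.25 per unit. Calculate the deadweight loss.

Competitive equilibrium: 194.75 − 0.065Q = 76 + 0.036Q → Q* = 1175.7426, P* = 118.3267.
The subsidy lowers effective supply by 35.25: P = 40.75 + 0.036Q.
New quantity: 194.75 − 0.065Q = 40.75 + 0.036Q → Q' = 1524.7525.
Overproduction ΔQ = 1524.7525 − 1175.7426 = 349.0099; wedge = subsidy = 35.25.
The triangle = ½ × 349.0099 × 35.25 = $6151.30 thousand.

$6151.30 thousand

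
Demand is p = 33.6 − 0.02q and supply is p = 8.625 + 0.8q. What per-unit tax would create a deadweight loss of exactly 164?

16.4

Competitive equilibrium: 33.6 − 0.02q = 8.625 + 0.8q → q* = 30.4573, p* = 32.9909.
A tax t gives Δq = t/0.82 and wedge t, so DWL = t²/1.64.
t²/1.64 = 164 → t² = 268.96 → t = 16.4.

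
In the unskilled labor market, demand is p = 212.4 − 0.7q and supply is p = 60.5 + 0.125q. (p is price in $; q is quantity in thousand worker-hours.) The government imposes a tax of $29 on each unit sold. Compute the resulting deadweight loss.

Competitive equilibrium: 212.4 − 0.7q = 60.5 + 0.125q → q* = 184.1212, p* = 83.5152.
With the tax, the buyer price exceeds the seller price by 29: (212.4 − 0.7q) − (60.5 + 0.125q) = 29 → q' = 148.9697.
Δq = 184.1212 − 148.9697 = 35.1515; the wedge equals the tax, 29.
DWL = ½ × 35.1515 × 29 = $509.70 thousand.

$509.70 thousand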